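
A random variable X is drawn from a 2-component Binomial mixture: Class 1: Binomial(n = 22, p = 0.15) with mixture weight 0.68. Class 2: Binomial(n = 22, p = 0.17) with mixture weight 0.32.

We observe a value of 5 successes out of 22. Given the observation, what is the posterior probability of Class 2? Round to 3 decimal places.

0.370

Apply Bayes' rule: the posterior for each component is proportional to its prior times its likelihood at x.
Evaluate each component's likelihood at the observed value:
  f_1 = 0.12621
  f_2 = 0.157431
Unnormalised posteriors:
  π_1·f_1 = 0.68 × 0.12621 = 0.085823
  π_2·f_2 = 0.32 × 0.157431 = 0.0503778
Normaliser: 0.085823 + 0.0503778 = 0.136201
So the posterior for Class 2 is 0.0503778 / 0.136201 ≈ 0.370.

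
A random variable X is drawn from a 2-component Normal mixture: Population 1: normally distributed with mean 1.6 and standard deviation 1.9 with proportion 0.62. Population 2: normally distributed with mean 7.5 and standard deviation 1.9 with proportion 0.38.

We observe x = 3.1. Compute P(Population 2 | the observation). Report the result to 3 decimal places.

Apply Bayes' rule: the posterior for each component is proportional to its prior times its likelihood at x.
Component likelihoods at x = 3.1:
  p_1 = (1/(1.9·√(2π)))·exp(−(3.1−1.6)²/(2·1.9²)) = 0.209970·exp(-0.31163) = 0.15375
  p_2 = (1/(1.9·√(2π)))·exp(−(3.1−7.5)²/(2·1.9²)) = 0.209970·exp(-2.68144) = 0.0143755
Unnormalised posteriors:
  w_1·p_1 = 0.62 × 0.15375 = 0.0953251
  w_2·p_2 = 0.38 × 0.0143755 = 0.00546267
Normaliser: 0.0953251 + 0.00546267 = 0.100788
P(Population 2 | 3.1) = 0.00546267 / 0.100788 ≈ 0.054

0.054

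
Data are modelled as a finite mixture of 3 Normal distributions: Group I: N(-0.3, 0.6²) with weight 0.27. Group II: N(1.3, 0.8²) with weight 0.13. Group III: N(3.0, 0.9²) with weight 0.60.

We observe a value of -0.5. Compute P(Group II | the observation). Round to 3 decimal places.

Posterior ∝ prior × likelihood, so P(k | x) ∝ w_k f_k(x); normalise over all components.
Evaluate each component's likelihood at the observed value:
  p_I = (1/(0.6·√(2π)))·exp(−(-0.5−-0.3)²/(2·0.6²)) = 0.664904·exp(-0.05556) = 0.628972
  p_II = (1/(0.8·√(2π)))·exp(−(-0.5−1.3)²/(2·0.8²)) = 0.498678·exp(-2.53125) = 0.0396746
  p_III = (1/(0.9·√(2π)))·exp(−(-0.5−3.0)²/(2·0.9²)) = 0.443269·exp(-7.56173) = 0.000230489
Multiply by the mixture weights:
  w_I·p_I = 0.27 × 0.628972 = 0.169822
  w_II·p_II = 0.13 × 0.0396746 = 0.00515769
  w_III·p_III = 0.60 × 0.000230489 = 0.000138294
Marginal: 0.169822 + 0.00515769 + 0.000138294 = 0.175118
So the posterior for Group II is 0.00515769 / 0.175118 ≈ 0.029.

0.029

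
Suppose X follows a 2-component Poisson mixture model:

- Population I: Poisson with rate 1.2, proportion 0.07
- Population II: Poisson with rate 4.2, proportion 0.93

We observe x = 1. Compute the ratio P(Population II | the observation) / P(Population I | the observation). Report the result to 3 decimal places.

2.315

Only the two components matter; the odds are (π_i f_i(x)) / (π_j f_j(x)).
Component likelihoods at x = 1:
  f_I = e^(−1.2)·1.2^1/1! = 0.361433
  f_II = e^(−4.2)·4.2^1/1! = 0.0629814
Posterior odds = (π_II·f_II) / (π_I·f_I) = (0.93·0.0629814) / (0.07·0.361433) = 0.0585727 / 0.0253003 ≈ 2.315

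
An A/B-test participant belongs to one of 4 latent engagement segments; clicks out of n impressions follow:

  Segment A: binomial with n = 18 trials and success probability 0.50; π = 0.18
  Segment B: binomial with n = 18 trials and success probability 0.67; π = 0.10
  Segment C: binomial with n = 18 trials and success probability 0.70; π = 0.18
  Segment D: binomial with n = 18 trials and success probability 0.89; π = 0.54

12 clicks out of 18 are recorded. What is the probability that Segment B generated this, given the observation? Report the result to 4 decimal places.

Posterior ∝ prior × likelihood, so P(k | x) ∝ P(Z=k) f_k(x); normalise over all components.
Evaluate each component's likelihood at the observed value:
  f_A = 0.070816
  f_B = 0.196179
  f_C = 0.187316
  f_D = 0.00812284
Prior × likelihood for each component:
  P(Z=A)·f_A = 0.18 × 0.070816 = 0.0127469
  P(Z=B)·f_B = 0.10 × 0.196179 = 0.0196179
  P(Z=C)·f_C = 0.18 × 0.187316 = 0.0337169
  P(Z=D)·f_D = 0.54 × 0.00812284 = 0.00438633
Sum: 0.0127469 + 0.0196179 + 0.0337169 + 0.00438633 = 0.0704681
P(Segment B | x) ≈ 0.2784

0.2784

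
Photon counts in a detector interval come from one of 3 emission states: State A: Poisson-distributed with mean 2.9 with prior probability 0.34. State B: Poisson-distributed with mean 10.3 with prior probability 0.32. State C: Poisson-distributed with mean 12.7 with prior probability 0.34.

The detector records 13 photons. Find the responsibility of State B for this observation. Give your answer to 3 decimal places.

Apply Bayes' rule: the posterior for each component is proportional to its prior times its likelihood at x.
Evaluate each component's likelihood at the observed value:
  p_A = e^(−2.9)·2.9^13/13! = 9.0665e-06
  p_B = e^(−10.3)·10.3^13/13! = 0.0793178
  p_C = e^(−12.7)·12.7^13/13! = 0.109554
Unnormalised posteriors:
  π_A·p_A = 0.34 × 9.0665e-06 = 3.08261e-06
  π_B·p_B = 0.32 × 0.0793178 = 0.0253817
  π_C·p_C = 0.34 × 0.109554 = 0.0372484
Normaliser: 3.08261e-06 + 0.0253817 + 0.0372484 = 0.0626331
P(State B | data) = 0.0253817 / 0.0626331 ≈ 0.405

0.405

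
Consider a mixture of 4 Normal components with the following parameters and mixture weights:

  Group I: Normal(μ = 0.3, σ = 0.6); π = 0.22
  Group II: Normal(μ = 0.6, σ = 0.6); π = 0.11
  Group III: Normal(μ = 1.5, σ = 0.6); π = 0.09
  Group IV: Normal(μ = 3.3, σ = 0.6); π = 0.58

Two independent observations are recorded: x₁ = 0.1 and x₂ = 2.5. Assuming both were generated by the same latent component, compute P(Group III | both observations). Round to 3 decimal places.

0.658

P(component k | x) = w_k·f_k(x) / marginal(x), where marginal(x) = Σ_j w_j·f_j(x).
Since both observations come from the same component, the likelihood for component k is f_k(x₁)·f_k(x₂).
  p_I = [0.628972] × [0.000800451] = 0.000503461
  p_II = [0.469853] × [0.00441829] = 0.00207595
  p_III = [0.0437031] × [0.165795] = 0.00724577
  p_IV = [4.42717e-07] × [0.27335] = 1.21017e-07
Multiply by the mixture weights:
  w_I·p_I = 0.22 × 0.000503461 = 0.000110761
  w_II·p_II = 0.11 × 0.00207595 = 0.000228354
  w_III·p_III = 0.09 × 0.00724577 = 0.00065212
  w_IV·p_IV = 0.58 × 1.21017e-07 = 7.01897e-08
Marginal: 0.000110761 + 0.000228354 + 0.00065212 + 7.01897e-08 = 0.000991306
P(Group III | x) ≈ 0.658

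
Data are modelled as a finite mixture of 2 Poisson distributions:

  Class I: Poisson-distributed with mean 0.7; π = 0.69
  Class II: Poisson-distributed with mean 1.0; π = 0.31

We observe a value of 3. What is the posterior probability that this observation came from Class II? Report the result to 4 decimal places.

By Bayes' theorem, P(k | x) = π_k f_k(x) / Σ_j π_j f_j(x).
Component likelihoods at x = 3:
  p_I = e^(−0.7)·0.7^3/3! = 0.0283881
  p_II = e^(−1.0)·1.0^3/3! = 0.0613132
Prior × likelihood for each component:
  π_I·p_I = 0.69 × 0.0283881 = 0.0195878
  π_II·p_II = 0.31 × 0.0613132 = 0.0190071
Evidence: 0.0195878 + 0.0190071 = 0.0385949
P(Class II | x) = 0.0190071 / 0.0385949 ≈ 0.4925

0.4925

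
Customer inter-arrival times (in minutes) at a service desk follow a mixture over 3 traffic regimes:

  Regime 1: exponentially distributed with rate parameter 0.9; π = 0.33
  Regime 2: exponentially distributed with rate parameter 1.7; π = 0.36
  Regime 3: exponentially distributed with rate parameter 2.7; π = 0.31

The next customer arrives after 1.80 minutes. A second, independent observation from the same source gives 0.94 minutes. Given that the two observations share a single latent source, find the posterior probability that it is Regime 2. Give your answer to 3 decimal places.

0.291

Posterior ∝ prior × likelihood, so P(k | x) ∝ P(Z=k) f_k(x); normalise over all components.
Since both observations come from the same component, the likelihood for component k is f_k(x₁)·f_k(x₂).
  f_1 = [0.178109] × [0.386215] = 0.0687883
  f_2 = [0.0797091] × [0.343911] = 0.0274128
  f_3 = [0.0209263] × [0.213366] = 0.00446495
Unnormalised posteriors:
  P(Z=1)·f_1 = 0.33 × 0.0687883 = 0.0227002
  P(Z=2)·f_2 = 0.36 × 0.0274128 = 0.00986863
  P(Z=3)·f_3 = 0.31 × 0.00446495 = 0.00138414
Marginal: 0.0227002 + 0.00986863 + 0.00138414 = 0.0339529
So the posterior for Regime 2 is 0.00986863 / 0.0339529 ≈ 0.291.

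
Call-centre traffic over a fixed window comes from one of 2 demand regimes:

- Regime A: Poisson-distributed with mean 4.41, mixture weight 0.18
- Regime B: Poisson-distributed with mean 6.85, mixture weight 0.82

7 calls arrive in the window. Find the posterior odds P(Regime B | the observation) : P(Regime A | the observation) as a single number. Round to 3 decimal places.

Only the two components matter; the odds are (π_i f_i(x)) / (π_j f_j(x)).
Poisson probabilities:
  f_A = 0.078235
  f_B = 0.14876
Posterior odds = (π_B·f_B) / (π_A·f_A) = (0.82·0.14876) / (0.18·0.078235) = 0.121983 / 0.0140823 ≈ 8.662

8.662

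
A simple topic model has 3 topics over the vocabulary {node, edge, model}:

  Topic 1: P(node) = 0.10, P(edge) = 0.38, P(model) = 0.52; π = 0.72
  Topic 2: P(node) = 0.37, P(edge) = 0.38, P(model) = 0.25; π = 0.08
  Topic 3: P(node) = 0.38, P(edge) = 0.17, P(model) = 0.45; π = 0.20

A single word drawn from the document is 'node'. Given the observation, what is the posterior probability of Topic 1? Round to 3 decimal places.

Posterior ∝ prior × likelihood, so P(k | x) ∝ π_k f_k(x); normalise over all components.
Categorical probabilities:
  p_1 = P(node | comp) = 0.10
  p_2 = P(node | comp) = 0.37
  p_3 = P(node | comp) = 0.38
Multiply by the mixture weights:
  π_1·p_1 = 0.72 × 0.1 = 0.072
  π_2·p_2 = 0.08 × 0.37 = 0.0296
  π_3·p_3 = 0.20 × 0.38 = 0.076
Sum: 0.072 + 0.0296 + 0.076 = 0.1776
P(Topic 1 | the observation) = 0.072 / 0.1776 ≈ 0.405

0.405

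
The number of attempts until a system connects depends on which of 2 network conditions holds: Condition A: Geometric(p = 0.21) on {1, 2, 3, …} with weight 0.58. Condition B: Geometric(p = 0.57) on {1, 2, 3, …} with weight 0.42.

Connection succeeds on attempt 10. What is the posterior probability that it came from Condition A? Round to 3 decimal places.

P(component k | x) = w_k·f_k(x) / marginal(x), where marginal(x) = Σ_j w_j·f_j(x).
Geometric probabilities:
  L_A = 0.21·(1−0.21)^9 = 0.21·0.119852 = 0.0251688
  L_B = 0.57·(1−0.57)^9 = 0.57·0.000502593 = 0.000286478
Multiply by the mixture weights:
  w_A·L_A = 0.58 × 0.0251688 = 0.0145979
  w_B·L_B = 0.42 × 0.000286478 = 0.000120321
Sum: 0.0145979 + 0.000120321 = 0.0147182
Responsibility of Condition A: 0.0145979 / 0.0147182 ≈ 0.992

0.992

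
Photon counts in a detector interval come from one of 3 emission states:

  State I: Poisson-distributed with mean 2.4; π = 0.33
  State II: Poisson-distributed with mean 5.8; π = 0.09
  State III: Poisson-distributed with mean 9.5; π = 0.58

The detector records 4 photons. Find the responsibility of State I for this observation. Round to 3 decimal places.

By Bayes' theorem, P(k | x) = w_k f_k(x) / Σ_j w_j f_j(x).
Poisson probabilities:
  L_I = e^(−2.4)·2.4^4/4! = 0.125408
  L_II = e^(−5.8)·5.8^4/4! = 0.142755
  L_III = e^(−9.5)·9.5^4/4! = 0.025403
Prior × likelihood for each component:
  w_I·L_I = 0.33 × 0.125408 = 0.0413848
  w_II·L_II = 0.09 × 0.142755 = 0.012848
  w_III·L_III = 0.58 × 0.025403 = 0.0147338
Marginal: 0.0413848 + 0.012848 + 0.0147338 = 0.0689666
So the posterior for State I is 0.0413848 / 0.0689666 ≈ 0.600.

0.600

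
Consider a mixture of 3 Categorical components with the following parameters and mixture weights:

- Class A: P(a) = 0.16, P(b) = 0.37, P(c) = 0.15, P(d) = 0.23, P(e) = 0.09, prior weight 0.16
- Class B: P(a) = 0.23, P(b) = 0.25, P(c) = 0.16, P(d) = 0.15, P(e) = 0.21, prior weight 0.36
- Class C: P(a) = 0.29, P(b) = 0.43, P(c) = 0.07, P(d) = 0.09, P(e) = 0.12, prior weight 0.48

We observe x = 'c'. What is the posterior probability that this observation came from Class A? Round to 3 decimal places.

Apply Bayes' rule: the posterior for each component is proportional to its prior times its likelihood at x.
Evaluate each component's likelihood at the observed value:
  L_A = 0.15
  L_B = 0.16
  L_C = 0.07
Weight by the priors:
  π_A·L_A = 0.16 × 0.15 = 0.024
  π_B·L_B = 0.36 × 0.16 = 0.0576
  π_C·L_C = 0.48 × 0.07 = 0.0336
Denominator: 0.024 + 0.0576 + 0.0336 = 0.1152
So the posterior for Class A is 0.024 / 0.1152 ≈ 0.208.

0.208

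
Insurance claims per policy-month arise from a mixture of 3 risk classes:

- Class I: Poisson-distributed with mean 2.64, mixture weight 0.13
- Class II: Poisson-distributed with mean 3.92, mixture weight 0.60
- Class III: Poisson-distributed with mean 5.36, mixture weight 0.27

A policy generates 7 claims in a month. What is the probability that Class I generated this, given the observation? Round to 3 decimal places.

0.024

Posterior ∝ prior × likelihood, so P(k | x) ∝ P(Z=k) f_k(x); normalise over all components.
Poisson probabilities:
  L_I = e^(−2.64)·2.64^7/7! = 0.0126549
  L_II = e^(−3.92)·3.92^7/7! = 0.0559935
  L_III = e^(−5.36)·5.36^7/7! = 0.118551
Prior × likelihood for each component:
  P(Z=I)·L_I = 0.13 × 0.0126549 = 0.00164514
  P(Z=II)·L_II = 0.60 × 0.0559935 = 0.0335961
  P(Z=III)·L_III = 0.27 × 0.118551 = 0.0320087
Sum: 0.00164514 + 0.0335961 + 0.0320087 = 0.06725
So the posterior for Class I is 0.00164514 / 0.06725 ≈ 0.024.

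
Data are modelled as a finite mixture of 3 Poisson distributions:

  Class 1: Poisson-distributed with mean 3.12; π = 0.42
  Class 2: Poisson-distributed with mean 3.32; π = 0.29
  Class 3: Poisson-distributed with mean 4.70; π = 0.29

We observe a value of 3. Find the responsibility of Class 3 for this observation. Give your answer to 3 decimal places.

0.224

By Bayes' theorem, P(k | x) = π_k f_k(x) / Σ_j π_j f_j(x).
Evaluate each component's likelihood at the observed value:
  f_1 = e^(−3.12)·3.12^3/3! = 0.223519
  f_2 = e^(−3.32)·3.32^3/3! = 0.220498
  f_3 = e^(−4.70)·4.70^3/3! = 0.157383
Multiply by the mixture weights:
  π_1·f_1 = 0.42 × 0.223519 = 0.0938778
  π_2·f_2 = 0.29 × 0.220498 = 0.0639445
  π_3·f_3 = 0.29 × 0.157383 = 0.0456411
Evidence: 0.0938778 + 0.0639445 + 0.0456411 = 0.203463
Responsibility of Class 3: 0.0456411 / 0.203463 ≈ 0.224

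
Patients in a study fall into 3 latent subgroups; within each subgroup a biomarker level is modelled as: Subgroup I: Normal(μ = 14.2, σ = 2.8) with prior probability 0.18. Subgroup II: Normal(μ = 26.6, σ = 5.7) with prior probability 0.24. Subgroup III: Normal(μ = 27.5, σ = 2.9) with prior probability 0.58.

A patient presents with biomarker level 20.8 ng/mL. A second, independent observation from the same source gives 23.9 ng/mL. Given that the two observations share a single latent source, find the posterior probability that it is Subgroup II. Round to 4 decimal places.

Apply Bayes' rule: the posterior for each component is proportional to its prior times its likelihood at x.
Since both observations come from the same component, the likelihood for component k is f_k(x₁)·f_k(x₂).
  f_I = [0.00885636] × [0.000352946] = 3.12582e-06
  f_II = [0.0417063] × [0.0625623] = 0.00260924
  f_III = [0.00953777] × [0.0636624] = 0.000607198
Prior × likelihood for each component:
  π_I·f_I = 0.18 × 3.12582e-06 = 5.62647e-07
  π_II·f_II = 0.24 × 0.00260924 = 0.000626218
  π_III·f_III = 0.58 × 0.000607198 = 0.000352175
Evidence: 5.62647e-07 + 0.000626218 + 0.000352175 = 0.000978955
P(Subgroup II | x₁,x₂) ≈ 0.6397

0.6397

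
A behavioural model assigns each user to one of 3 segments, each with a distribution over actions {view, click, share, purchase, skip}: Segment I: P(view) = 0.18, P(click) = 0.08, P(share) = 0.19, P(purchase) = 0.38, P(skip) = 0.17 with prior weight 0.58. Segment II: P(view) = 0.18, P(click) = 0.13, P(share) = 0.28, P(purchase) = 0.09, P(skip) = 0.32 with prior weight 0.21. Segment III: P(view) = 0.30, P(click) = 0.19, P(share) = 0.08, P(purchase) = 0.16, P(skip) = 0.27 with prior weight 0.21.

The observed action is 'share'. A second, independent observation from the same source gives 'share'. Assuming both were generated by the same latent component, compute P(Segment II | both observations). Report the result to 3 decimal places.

0.425

By Bayes' theorem, P(k | x) = π_k f_k(x) / Σ_j π_j f_j(x).
Since both observations come from the same component, the likelihood for component k is f_k(x₁)·f_k(x₂).
  p_I = [P(share | comp) = 0.19] × [0.19] = 0.0361
  p_II = [P(share | comp) = 0.28] × [0.28] = 0.0784
  p_III = [P(share | comp) = 0.08] × [0.08] = 0.0064
Weight by the priors:
  π_I·p_I = 0.58 × 0.0361 = 0.020938
  π_II·p_II = 0.21 × 0.0784 = 0.016464
  π_III·p_III = 0.21 × 0.0064 = 0.001344
Evidence: 0.020938 + 0.016464 + 0.001344 = 0.038746
P(Segment II | x₁,x₂) ≈ 0.425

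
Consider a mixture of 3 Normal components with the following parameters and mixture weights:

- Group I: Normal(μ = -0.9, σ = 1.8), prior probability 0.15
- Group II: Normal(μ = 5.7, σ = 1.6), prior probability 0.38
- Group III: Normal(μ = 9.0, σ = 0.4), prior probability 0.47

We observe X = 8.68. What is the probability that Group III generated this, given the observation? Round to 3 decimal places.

0.953

The responsibility of component k is π_k f_k(x) divided by Σ_j π_j f_j(x).
Evaluate each component's likelihood at the observed value:
  f_I = (1/(1.8·√(2π)))·exp(−(8.68−-0.9)²/(2·1.8²)) = 0.221635·exp(-14.16302) = 1.56572e-07
  f_II = (1/(1.6·√(2π)))·exp(−(8.68−5.7)²/(2·1.6²)) = 0.249339·exp(-1.73445) = 0.0440075
  f_III = (1/(0.4·√(2π)))·exp(−(8.68−9.0)²/(2·0.4²)) = 0.997356·exp(-0.32000) = 0.724229
Unnormalised posteriors:
  π_I·f_I = 0.15 × 1.56572e-07 = 2.34858e-08
  π_II·f_II = 0.38 × 0.0440075 = 0.0167228
  π_III·f_III = 0.47 × 0.724229 = 0.340388
Sum: 2.34858e-08 + 0.0167228 + 0.340388 = 0.35711
P(Group III | the observation) = 0.340388 / 0.35711 ≈ 0.953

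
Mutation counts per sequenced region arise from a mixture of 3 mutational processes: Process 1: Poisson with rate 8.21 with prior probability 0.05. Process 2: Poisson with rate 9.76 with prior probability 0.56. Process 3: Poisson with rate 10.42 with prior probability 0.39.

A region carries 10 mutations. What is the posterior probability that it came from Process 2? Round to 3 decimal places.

By Bayes' theorem, P(k | x) = P(Z=k) f_k(x) / Σ_j P(Z=j) f_j(x).
Poisson probabilities:
  p_1 = e^(−8.21)·8.21^10/10! = 0.104258
  p_2 = e^(−9.76)·9.76^10/10! = 0.124744
  p_3 = e^(−10.42)·10.42^10/10! = 0.124041
Weight by the priors:
  P(Z=1)·p_1 = 0.05 × 0.104258 = 0.00521292
  P(Z=2)·p_2 = 0.56 × 0.124744 = 0.0698569
  P(Z=3)·p_3 = 0.39 × 0.124041 = 0.048376
Sum: 0.00521292 + 0.0698569 + 0.048376 = 0.123446
P(Process 2 | the observation) ≈ 0.566

0.566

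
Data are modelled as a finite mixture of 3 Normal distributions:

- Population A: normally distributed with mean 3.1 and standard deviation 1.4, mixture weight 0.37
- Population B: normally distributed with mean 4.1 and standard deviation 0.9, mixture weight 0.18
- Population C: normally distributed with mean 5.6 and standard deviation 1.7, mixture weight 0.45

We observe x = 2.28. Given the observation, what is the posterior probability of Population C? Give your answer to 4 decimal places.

0.1366

Posterior ∝ prior × likelihood, so P(k | x) ∝ π_k f_k(x); normalise over all components.
Evaluate each component's likelihood at the observed value:
  L_A = (1/(1.4·√(2π)))·exp(−(2.28−3.1)²/(2·1.4²)) = 0.284959·exp(-0.17153) = 0.240042
  L_B = (1/(0.9·√(2π)))·exp(−(2.28−4.1)²/(2·0.9²)) = 0.443269·exp(-2.04469) = 0.057368
  L_C = (1/(1.7·√(2π)))·exp(−(2.28−5.6)²/(2·1.7²)) = 0.234672·exp(-1.90699) = 0.0348551
Weight by the priors:
  π_A·L_A = 0.37 × 0.240042 = 0.0888155
  π_B·L_B = 0.18 × 0.057368 = 0.0103262
  π_C·L_C = 0.45 × 0.0348551 = 0.0156848
Denominator: 0.0888155 + 0.0103262 + 0.0156848 = 0.114827
Responsibility of Population C: 0.0156848 / 0.114827 ≈ 0.1366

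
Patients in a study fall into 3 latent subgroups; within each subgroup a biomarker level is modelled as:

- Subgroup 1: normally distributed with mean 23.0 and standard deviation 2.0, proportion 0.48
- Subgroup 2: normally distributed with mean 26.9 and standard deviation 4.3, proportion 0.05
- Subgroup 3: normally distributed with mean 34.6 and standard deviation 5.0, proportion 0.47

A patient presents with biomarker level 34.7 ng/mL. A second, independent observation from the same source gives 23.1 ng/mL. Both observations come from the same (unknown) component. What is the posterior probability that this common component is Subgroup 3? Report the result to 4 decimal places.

P(component k | x) = P(Z=k)·f_k(x) / marginal(x), where marginal(x) = Σ_j P(Z=j)·f_j(x).
Since both observations come from the same component, the likelihood for component k is f_k(x₁)·f_k(x₂).
  f_1 = [7.38854e-09] × [0.199222] = 1.47196e-09
  f_2 = [0.0179034] × [0.0627853] = 0.00112407
  f_3 = [0.0797725] × [0.00566541] = 0.000451944
Unnormalised posteriors:
  P(Z=1)·f_1 = 0.48 × 1.47196e-09 = 7.0654e-10
  P(Z=2)·f_2 = 0.05 × 0.00112407 = 5.62033e-05
  P(Z=3)·f_3 = 0.47 × 0.000451944 = 0.000212414
Normaliser: 7.0654e-10 + 5.62033e-05 + 0.000212414 = 0.000268618
So the posterior for Subgroup 3 is 0.000212414 / 0.000268618 ≈ 0.7908.

0.7908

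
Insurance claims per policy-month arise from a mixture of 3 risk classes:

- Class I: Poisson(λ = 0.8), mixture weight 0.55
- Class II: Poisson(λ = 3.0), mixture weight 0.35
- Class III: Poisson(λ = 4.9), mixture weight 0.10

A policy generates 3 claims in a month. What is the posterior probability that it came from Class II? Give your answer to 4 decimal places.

0.6872

P(component k | x) = π_k·f_k(x) / marginal(x), where marginal(x) = Σ_j π_j·f_j(x).
Component likelihoods at x = 3 claims:
  L_I = 0.0383427
  L_II = 0.224042
  L_III = 0.146014
Prior × likelihood for each component:
  π_I·L_I = 0.55 × 0.0383427 = 0.0210885
  π_II·L_II = 0.35 × 0.224042 = 0.0784146
  π_III·L_III = 0.10 × 0.146014 = 0.0146014
Sum: 0.0210885 + 0.0784146 + 0.0146014 = 0.114105
P(Class II | 3 claims) = 0.0784146 / 0.114105 ≈ 0.6872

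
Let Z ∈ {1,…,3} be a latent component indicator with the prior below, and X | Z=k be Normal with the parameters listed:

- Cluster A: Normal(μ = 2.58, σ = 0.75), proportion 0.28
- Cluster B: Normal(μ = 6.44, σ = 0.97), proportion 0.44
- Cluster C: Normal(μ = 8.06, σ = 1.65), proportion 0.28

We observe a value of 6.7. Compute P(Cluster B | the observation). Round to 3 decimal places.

Posterior ∝ prior × likelihood, so P(k | x) ∝ w_k f_k(x); normalise over all components.
Component likelihoods at x = 6.7:
  L_A = (1/(0.75·√(2π)))·exp(−(6.7−2.58)²/(2·0.75²)) = 0.531923·exp(-15.08836) = 1.48956e-07
  L_B = (1/(0.97·√(2π)))·exp(−(6.7−6.44)²/(2·0.97²)) = 0.411281·exp(-0.03592) = 0.396768
  L_C = (1/(1.65·√(2π)))·exp(−(6.7−8.06)²/(2·1.65²)) = 0.241783·exp(-0.33969) = 0.172148
Unnormalised posteriors:
  w_A·L_A = 0.28 × 1.48956e-07 = 4.17078e-08
  w_B·L_B = 0.44 × 0.396768 = 0.174578
  w_C·L_C = 0.28 × 0.172148 = 0.0482014
Normaliser: 4.17078e-08 + 0.174578 + 0.0482014 = 0.22278
Responsibility of Cluster B: 0.174578 / 0.22278 ≈ 0.784

0.784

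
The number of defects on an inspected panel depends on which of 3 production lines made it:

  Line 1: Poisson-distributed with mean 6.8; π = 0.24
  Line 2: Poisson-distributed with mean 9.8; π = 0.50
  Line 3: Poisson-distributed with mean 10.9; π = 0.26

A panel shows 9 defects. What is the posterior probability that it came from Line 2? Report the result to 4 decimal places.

Apply Bayes' rule: the posterior for each component is proportional to its prior times its likelihood at x.
Evaluate each component's likelihood at the observed value:
  p_1 = 0.0954146
  p_2 = 0.127405
  p_3 = 0.110475
Unnormalised posteriors:
  π_1·p_1 = 0.24 × 0.0954146 = 0.0228995
  π_2·p_2 = 0.50 × 0.127405 = 0.0637024
  π_3·p_3 = 0.26 × 0.110475 = 0.0287236
Normaliser: 0.0228995 + 0.0637024 + 0.0287236 = 0.115325
P(Line 2 | x) ≈ 0.5524

0.5524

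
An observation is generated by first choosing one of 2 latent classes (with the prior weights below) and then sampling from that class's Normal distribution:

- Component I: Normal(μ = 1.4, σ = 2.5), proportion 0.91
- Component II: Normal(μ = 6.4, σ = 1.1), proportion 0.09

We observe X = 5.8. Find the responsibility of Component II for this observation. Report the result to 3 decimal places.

0.477

Apply Bayes' rule: the posterior for each component is proportional to its prior times its likelihood at x.
Component likelihoods at x = 5.8:
  L_I = (1/(2.5·√(2π)))·exp(−(5.8−1.4)²/(2·2.5²)) = 0.159577·exp(-1.54880) = 0.0339105
  L_II = (1/(1.1·√(2π)))·exp(−(5.8−6.4)²/(2·1.1²)) = 0.362675·exp(-0.14876) = 0.312544
Unnormalised posteriors:
  π_I·L_I = 0.91 × 0.0339105 = 0.0308586
  π_II·L_II = 0.09 × 0.312544 = 0.028129
Denominator: 0.0308586 + 0.028129 = 0.0589876
P(Component II | the observation) = 0.028129 / 0.0589876 ≈ 0.477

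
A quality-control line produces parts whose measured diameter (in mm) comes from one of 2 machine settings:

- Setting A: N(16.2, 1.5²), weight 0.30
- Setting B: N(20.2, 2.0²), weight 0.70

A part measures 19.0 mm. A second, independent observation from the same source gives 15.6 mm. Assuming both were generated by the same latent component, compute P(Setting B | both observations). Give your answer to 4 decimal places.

0.3250

By Bayes' theorem, P(k | x) = P(Z=k) f_k(x) / Σ_j P(Z=j) f_j(x).
Since both observations come from the same component, the likelihood for component k is f_k(x₁)·f_k(x₂).
  f_A = [0.0465781] × [0.245513] = 0.0114355
  f_B = [0.166612] × [0.0141635] = 0.00235982
Multiply by the mixture weights:
  P(Z=A)·f_A = 0.30 × 0.0114355 = 0.00343066
  P(Z=B)·f_B = 0.70 × 0.00235982 = 0.00165187
Normaliser: 0.00343066 + 0.00165187 = 0.00508253
Responsibility of Setting B: 0.00165187 / 0.00508253 ≈ 0.3250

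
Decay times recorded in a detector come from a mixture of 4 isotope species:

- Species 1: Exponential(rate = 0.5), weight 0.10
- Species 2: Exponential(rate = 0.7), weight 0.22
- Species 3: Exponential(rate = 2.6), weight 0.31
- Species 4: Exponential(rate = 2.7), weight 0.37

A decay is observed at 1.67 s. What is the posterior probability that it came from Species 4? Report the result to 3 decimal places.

0.121

The responsibility of component k is π_k f_k(x) divided by Σ_j π_j f_j(x).
Exponential densities:
  f_1 = 0.216937
  f_2 = 0.217474
  f_3 = 0.0338273
  f_4 = 0.0297256
Unnormalised posteriors:
  π_1·f_1 = 0.10 × 0.216937 = 0.0216937
  π_2·f_2 = 0.22 × 0.217474 = 0.0478443
  π_3·f_3 = 0.31 × 0.0338273 = 0.0104864
  π_4·f_4 = 0.37 × 0.0297256 = 0.0109985
Marginal: 0.0216937 + 0.0478443 + 0.0104864 + 0.0109985 = 0.091023
So the posterior for Species 4 is 0.0109985 / 0.091023 ≈ 0.121.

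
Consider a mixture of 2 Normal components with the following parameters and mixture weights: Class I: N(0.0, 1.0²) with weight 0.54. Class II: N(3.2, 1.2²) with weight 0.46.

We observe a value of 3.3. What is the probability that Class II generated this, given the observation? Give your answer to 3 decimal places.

0.994

P(component k | x) = P(Z=k)·f_k(x) / marginal(x), where marginal(x) = Σ_j P(Z=j)·f_j(x).
Normal densities:
  L_I = (1/(1.0·√(2π)))·exp(−(3.3−0.0)²/(2·1.0²)) = 0.398942·exp(-5.44500) = 0.00172257
  L_II = (1/(1.2·√(2π)))·exp(−(3.3−3.2)²/(2·1.2²)) = 0.332452·exp(-0.00347) = 0.3313
Unnormalised posteriors:
  P(Z=I)·L_I = 0.54 × 0.00172257 = 0.000930187
  P(Z=II)·L_II = 0.46 × 0.3313 = 0.152398
Normaliser: 0.000930187 + 0.152398 = 0.153328
P(Class II | 3.3) = 0.152398 / 0.153328 ≈ 0.994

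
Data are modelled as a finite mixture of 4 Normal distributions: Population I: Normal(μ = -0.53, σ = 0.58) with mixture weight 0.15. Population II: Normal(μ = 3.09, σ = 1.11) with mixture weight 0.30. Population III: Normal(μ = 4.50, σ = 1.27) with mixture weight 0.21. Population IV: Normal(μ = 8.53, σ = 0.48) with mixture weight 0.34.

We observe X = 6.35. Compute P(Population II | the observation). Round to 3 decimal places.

P(component k | x) = π_k·f_k(x) / marginal(x), where marginal(x) = Σ_j π_j·f_j(x).
Evaluate each component's likelihood at the observed value:
  L_I = (1/(0.58·√(2π)))·exp(−(6.35−-0.53)²/(2·0.58²)) = 0.687832·exp(-70.35434) = 1.91858e-31
  L_II = (1/(1.11·√(2π)))·exp(−(6.35−3.09)²/(2·1.11²)) = 0.359407·exp(-4.31280) = 0.00481462
  L_III = (1/(1.27·√(2π)))·exp(−(6.35−4.50)²/(2·1.27²)) = 0.314128·exp(-1.06098) = 0.108725
  L_IV = (1/(0.48·√(2π)))·exp(−(6.35−8.53)²/(2·0.48²)) = 0.831130·exp(-10.31337) = 2.75823e-05
Prior × likelihood for each component:
  π_I·L_I = 0.15 × 1.91858e-31 = 2.87787e-32
  π_II·L_II = 0.30 × 0.00481462 = 0.00144439
  π_III·L_III = 0.21 × 0.108725 = 0.0228323
  π_IV·L_IV = 0.34 × 2.75823e-05 = 9.37797e-06
Sum: 2.87787e-32 + 0.00144439 + 0.0228323 + 9.37797e-06 = 0.024286
So the posterior for Population II is 0.00144439 / 0.024286 ≈ 0.059.

0.059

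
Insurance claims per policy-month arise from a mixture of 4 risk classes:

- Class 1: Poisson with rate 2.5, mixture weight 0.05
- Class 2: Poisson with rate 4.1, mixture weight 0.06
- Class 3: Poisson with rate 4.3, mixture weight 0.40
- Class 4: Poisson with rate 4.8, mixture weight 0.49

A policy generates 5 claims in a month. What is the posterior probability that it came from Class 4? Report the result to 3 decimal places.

0.519

Apply Bayes' rule: the posterior for each component is proportional to its prior times its likelihood at x.
Evaluate each component's likelihood at the observed value:
  L_1 = e^(−2.5)·2.5^5/5! = 0.0668009
  L_2 = e^(−4.1)·4.1^5/5! = 0.160004
  L_3 = e^(−4.3)·4.3^5/5! = 0.166224
  L_4 = e^(−4.8)·4.8^5/5! = 0.174748
Weight by the priors:
  π_1·L_1 = 0.05 × 0.0668009 = 0.00334005
  π_2·L_2 = 0.06 × 0.160004 = 0.00960024
  π_3·L_3 = 0.40 × 0.166224 = 0.0664898
  π_4·L_4 = 0.49 × 0.174748 = 0.0856264
Evidence: 0.00334005 + 0.00960024 + 0.0664898 + 0.0856264 = 0.165056
So the posterior for Class 4 is 0.0856264 / 0.165056 ≈ 0.519.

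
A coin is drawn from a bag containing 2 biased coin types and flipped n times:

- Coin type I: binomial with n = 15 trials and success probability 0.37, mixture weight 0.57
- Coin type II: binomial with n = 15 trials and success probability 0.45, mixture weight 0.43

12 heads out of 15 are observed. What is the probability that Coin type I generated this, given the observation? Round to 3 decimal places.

The responsibility of component k is π_k f_k(x) divided by Σ_j π_j f_j(x).
Evaluate each component's likelihood at the observed value:
  L_I = C(15,12)·0.37^12·0.63^3 = 455·6.58295e-06·0.250047 = 0.000748952
  L_II = C(15,12)·0.45^12·0.55^3 = 455·6.89525e-05·0.166375 = 0.00521975
Weight by the priors:
  π_I·L_I = 0.57 × 0.000748952 = 0.000426902
  π_II·L_II = 0.43 × 0.00521975 = 0.00224449
Denominator: 0.000426902 + 0.00224449 = 0.00267139
So the posterior for Coin type I is 0.000426902 / 0.00267139 ≈ 0.160.

0.160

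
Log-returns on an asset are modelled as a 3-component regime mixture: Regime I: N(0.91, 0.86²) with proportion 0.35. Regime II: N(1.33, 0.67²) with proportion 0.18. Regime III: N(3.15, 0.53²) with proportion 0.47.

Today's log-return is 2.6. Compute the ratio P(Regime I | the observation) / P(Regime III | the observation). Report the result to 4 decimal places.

0.1140

Since P(k|x) ∝ P(Z=k) f_k(x), the posterior odds are P(Z=i) f_i(x) / (P(Z=j) f_j(x)).
Evaluate each component's likelihood at the observed value:
  L_I = 0.0672757
  L_II = 0.0987698
  L_III = 0.439328
Posterior odds = (P(Z=I)·L_I) / (P(Z=III)·L_III) = (0.35·0.0672757) / (0.47·0.439328) = 0.0235465 / 0.206484 ≈ 0.1140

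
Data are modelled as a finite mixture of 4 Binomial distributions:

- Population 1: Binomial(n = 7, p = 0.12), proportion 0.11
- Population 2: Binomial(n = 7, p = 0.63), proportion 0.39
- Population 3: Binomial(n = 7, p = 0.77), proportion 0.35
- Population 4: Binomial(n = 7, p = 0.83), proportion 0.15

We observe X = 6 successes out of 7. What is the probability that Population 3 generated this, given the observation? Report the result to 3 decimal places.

0.491

Apply Bayes' rule: the posterior for each component is proportional to its prior times its likelihood at x.
Evaluate each component's likelihood at the observed value:
  p_1 = 1.83937e-05
  p_2 = 0.161936
  p_3 = 0.33556
  p_4 = 0.389059
Weight by the priors:
  P(Z=1)·p_1 = 0.11 × 1.83937e-05 = 2.0233e-06
  P(Z=2)·p_2 = 0.39 × 0.161936 = 0.063155
  P(Z=3)·p_3 = 0.35 × 0.33556 = 0.117446
  P(Z=4)·p_4 = 0.15 × 0.389059 = 0.0583589
Evidence: 2.0233e-06 + 0.063155 + 0.117446 + 0.0583589 = 0.238962
P(Population 3 | 6 successes out of 7) ≈ 0.491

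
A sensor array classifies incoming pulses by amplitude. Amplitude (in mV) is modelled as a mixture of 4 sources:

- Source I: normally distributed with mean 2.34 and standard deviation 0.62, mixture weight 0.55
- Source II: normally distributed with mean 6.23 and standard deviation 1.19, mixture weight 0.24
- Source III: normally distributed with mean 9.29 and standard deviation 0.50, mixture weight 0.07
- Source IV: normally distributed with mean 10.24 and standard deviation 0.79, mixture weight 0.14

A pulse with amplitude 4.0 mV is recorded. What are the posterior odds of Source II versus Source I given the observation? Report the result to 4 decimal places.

The posterior odds equal the prior odds times the likelihood ratio: (P(Z=i)/P(Z=j))·(f_i(x)/f_j(x)).
Component likelihoods at x = 4.0 mV:
  p_I = 0.01786
  p_II = 0.0579175
  p_III = 3.93785e-25
  p_IV = 1.43043e-14
Posterior odds = (P(Z=II)·p_II) / (P(Z=I)·p_I) = (0.24·0.0579175) / (0.55·0.01786) = 0.0139002 / 0.00982302 ≈ 1.4151

1.4151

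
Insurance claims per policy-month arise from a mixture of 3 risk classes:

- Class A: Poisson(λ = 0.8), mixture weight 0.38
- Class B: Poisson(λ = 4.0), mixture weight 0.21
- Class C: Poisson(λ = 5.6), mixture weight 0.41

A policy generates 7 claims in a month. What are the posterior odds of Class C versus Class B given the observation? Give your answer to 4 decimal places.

The posterior odds equal the prior odds times the likelihood ratio: (π_i/π_j)·(f_i(x)/f_j(x)).
Evaluate each component's likelihood at the observed value:
  f_A = e^(−0.8)·0.8^7/7! = 1.86966e-05
  f_B = e^(−4.0)·4.0^7/7! = 0.0595404
  f_C = e^(−5.6)·5.6^7/7! = 0.126717
Posterior odds = (π_C·f_C) / (π_B·f_B) = (0.41·0.126717) / (0.21·0.0595404) = 0.0519542 / 0.0125035 ≈ 4.1552

4.1552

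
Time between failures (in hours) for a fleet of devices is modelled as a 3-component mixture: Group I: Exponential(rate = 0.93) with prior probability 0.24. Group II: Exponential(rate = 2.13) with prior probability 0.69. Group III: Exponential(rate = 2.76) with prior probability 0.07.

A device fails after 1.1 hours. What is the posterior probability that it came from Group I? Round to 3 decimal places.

0.348

The responsibility of component k is w_k f_k(x) divided by Σ_j w_j f_j(x).
Component likelihoods at x = 1.1 hours:
  f_I = 0.334349
  f_II = 0.204563
  f_III = 0.132553
Multiply by the mixture weights:
  w_I·f_I = 0.24 × 0.334349 = 0.0802437
  w_II·f_II = 0.69 × 0.204563 = 0.141149
  w_III·f_III = 0.07 × 0.132553 = 0.00927874
Sum: 0.0802437 + 0.141149 + 0.00927874 = 0.230671
Responsibility of Group I: 0.0802437 / 0.230671 ≈ 0.348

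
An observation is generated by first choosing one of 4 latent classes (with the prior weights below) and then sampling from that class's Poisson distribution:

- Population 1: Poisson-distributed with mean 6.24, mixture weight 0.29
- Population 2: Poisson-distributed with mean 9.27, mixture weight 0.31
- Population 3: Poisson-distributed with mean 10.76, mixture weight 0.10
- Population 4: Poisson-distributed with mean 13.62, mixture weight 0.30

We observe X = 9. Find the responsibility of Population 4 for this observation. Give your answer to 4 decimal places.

P(component k | x) = w_k·f_k(x) / marginal(x), where marginal(x) = Σ_j w_j·f_j(x).
Poisson probabilities:
  p_1 = 0.0770727
  p_2 = 0.131234
  p_3 = 0.11312
  p_4 = 0.0540431
Prior × likelihood for each component:
  w_1·p_1 = 0.29 × 0.0770727 = 0.0223511
  w_2·p_2 = 0.31 × 0.131234 = 0.0406824
  w_3·p_3 = 0.10 × 0.11312 = 0.011312
  w_4·p_4 = 0.30 × 0.0540431 = 0.0162129
Evidence: 0.0223511 + 0.0406824 + 0.011312 + 0.0162129 = 0.0905584
P(Population 4 | data) ≈ 0.1790

0.1790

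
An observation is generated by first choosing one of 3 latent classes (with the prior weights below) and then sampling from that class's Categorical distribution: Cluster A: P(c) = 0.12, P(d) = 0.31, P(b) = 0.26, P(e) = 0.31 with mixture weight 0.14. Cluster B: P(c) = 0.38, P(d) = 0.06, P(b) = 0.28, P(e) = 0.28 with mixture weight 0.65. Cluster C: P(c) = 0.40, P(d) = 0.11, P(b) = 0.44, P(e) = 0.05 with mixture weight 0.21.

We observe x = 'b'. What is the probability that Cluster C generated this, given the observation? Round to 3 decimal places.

By Bayes' theorem, P(k | x) = P(Z=k) f_k(x) / Σ_j P(Z=j) f_j(x).
Evaluate each component's likelihood at the observed value:
  L_A = 0.26
  L_B = 0.28
  L_C = 0.44
Unnormalised posteriors:
  P(Z=A)·L_A = 0.14 × 0.26 = 0.0364
  P(Z=B)·L_B = 0.65 × 0.28 = 0.182
  P(Z=C)·L_C = 0.21 × 0.44 = 0.0924
Evidence: 0.0364 + 0.182 + 0.0924 = 0.3108
P(Cluster C | x) = 0.0924 / 0.3108 ≈ 0.297

0.297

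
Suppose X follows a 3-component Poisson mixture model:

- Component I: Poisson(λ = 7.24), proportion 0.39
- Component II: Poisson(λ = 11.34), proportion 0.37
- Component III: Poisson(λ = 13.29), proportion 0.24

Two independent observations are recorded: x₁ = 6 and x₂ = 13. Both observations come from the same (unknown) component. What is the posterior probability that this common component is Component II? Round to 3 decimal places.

Apply Bayes' rule: the posterior for each component is proportional to its prior times its likelihood at x.
Since both observations come from the same component, the likelihood for component k is f_k(x₁)·f_k(x₂).
  L_I = [0.143485] × [0.0172993] = 0.00248219
  L_II = [0.0351113] × [0.0979016] = 0.00343745
  L_III = [0.0129433] × [0.10959] = 0.00141845
Prior × likelihood for each component:
  π_I·L_I = 0.39 × 0.00248219 = 0.000968056
  π_II·L_II = 0.37 × 0.00343745 = 0.00127186
  π_III·L_III = 0.24 × 0.00141845 = 0.000340428
Normaliser: 0.000968056 + 0.00127186 + 0.000340428 = 0.00258034
P(Component II | x₁, x₂) ≈ 0.493

0.493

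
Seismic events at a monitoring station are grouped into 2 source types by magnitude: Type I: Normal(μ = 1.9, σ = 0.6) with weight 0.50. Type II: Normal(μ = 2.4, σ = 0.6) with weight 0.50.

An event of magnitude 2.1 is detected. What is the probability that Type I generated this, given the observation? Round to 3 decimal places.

Posterior ∝ prior × likelihood, so P(k | x) ∝ P(Z=k) f_k(x); normalise over all components.
Component likelihoods at x = 2.1:
  p_I = 0.628972
  p_II = 0.586776
Weight by the priors:
  P(Z=I)·p_I = 0.50 × 0.628972 = 0.314486
  P(Z=II)·p_II = 0.50 × 0.586776 = 0.293388
Evidence: 0.314486 + 0.293388 = 0.607874
So the posterior for Type I is 0.314486 / 0.607874 ≈ 0.517.

0.517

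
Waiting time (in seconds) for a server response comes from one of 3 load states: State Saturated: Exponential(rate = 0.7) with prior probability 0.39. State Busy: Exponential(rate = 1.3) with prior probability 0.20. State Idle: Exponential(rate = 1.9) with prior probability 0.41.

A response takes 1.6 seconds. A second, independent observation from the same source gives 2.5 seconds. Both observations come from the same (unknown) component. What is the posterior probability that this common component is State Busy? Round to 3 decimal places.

0.125

Posterior ∝ prior × likelihood, so P(k | x) ∝ π_k f_k(x); normalise over all components.
Since both observations come from the same component, the likelihood for component k is f_k(x₁)·f_k(x₂).
  L_Saturated = [0.228396] × [0.121642] = 0.0277825
  L_Busy = [0.162409] × [0.0504065] = 0.00818648
  L_Idle = [0.0908863] × [0.0164382] = 0.00149401
Weight by the priors:
  π_Saturated·L_Saturated = 0.39 × 0.0277825 = 0.0108352
  π_Busy·L_Busy = 0.20 × 0.00818648 = 0.0016373
  π_Idle·L_Idle = 0.41 × 0.00149401 = 0.000612544
Evidence: 0.0108352 + 0.0016373 + 0.000612544 = 0.013085
So the posterior for State Busy is 0.0016373 / 0.013085 ≈ 0.125.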